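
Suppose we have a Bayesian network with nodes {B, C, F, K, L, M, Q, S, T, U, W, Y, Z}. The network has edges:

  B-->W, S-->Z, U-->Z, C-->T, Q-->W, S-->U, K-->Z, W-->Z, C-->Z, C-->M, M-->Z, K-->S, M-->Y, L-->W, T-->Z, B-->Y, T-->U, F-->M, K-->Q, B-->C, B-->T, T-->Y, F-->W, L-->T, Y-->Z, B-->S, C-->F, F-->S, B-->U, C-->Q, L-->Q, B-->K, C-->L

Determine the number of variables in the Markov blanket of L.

L's parents: C.
L has children Q, T, W.
For each child, the remaining parents (spouses of L):
  parents(Q) \ {L} = {C, K}.
  T also has parents B, C.
  parents(W) \ {L} = {B, F, Q}.
MB(L) = {B, C, F, K, Q, T, W}, which has 7 nodes.

7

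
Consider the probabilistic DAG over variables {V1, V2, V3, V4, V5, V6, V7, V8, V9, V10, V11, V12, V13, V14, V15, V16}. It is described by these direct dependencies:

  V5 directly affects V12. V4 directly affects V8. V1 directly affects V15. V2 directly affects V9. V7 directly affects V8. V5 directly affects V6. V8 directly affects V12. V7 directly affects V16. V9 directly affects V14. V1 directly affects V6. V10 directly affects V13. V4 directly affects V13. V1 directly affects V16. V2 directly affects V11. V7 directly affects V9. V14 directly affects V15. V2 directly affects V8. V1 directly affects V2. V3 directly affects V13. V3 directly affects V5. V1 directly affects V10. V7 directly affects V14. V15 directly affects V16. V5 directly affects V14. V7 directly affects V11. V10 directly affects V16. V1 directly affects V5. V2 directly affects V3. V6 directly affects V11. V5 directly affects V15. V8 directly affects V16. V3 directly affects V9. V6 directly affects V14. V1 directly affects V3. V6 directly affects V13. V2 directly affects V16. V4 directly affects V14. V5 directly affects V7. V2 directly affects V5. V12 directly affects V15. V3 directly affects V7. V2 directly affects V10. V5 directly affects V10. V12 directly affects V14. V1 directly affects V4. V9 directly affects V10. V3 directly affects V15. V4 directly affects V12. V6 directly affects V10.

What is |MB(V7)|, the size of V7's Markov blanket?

14

V7's parents: V3, V5.
Ch(V7) = {V8, V9, V11, V14, V16}.
Parents of each child, excluding V7:
  V8: V2, V4
  V9: V2, V3
  V11: V2, V6
  V14: V4, V5, V6, V9, V12
  V16: V1, V2, V8, V10, V15
MB(V7) = {V1, V2, V3, V4, V5, V6, V8, V9, V10, V11, V12, V14, V15, V16}, which has 14 nodes.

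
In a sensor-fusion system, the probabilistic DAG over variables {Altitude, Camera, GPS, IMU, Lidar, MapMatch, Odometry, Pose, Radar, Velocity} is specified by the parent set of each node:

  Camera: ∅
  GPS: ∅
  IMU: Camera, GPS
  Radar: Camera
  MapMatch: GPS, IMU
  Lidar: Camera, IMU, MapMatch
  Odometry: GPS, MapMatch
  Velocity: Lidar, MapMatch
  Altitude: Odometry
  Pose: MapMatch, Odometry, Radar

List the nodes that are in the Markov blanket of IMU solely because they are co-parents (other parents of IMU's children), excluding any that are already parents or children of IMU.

{}

Children of IMU: Lidar, MapMatch.
  MapMatch's other parent is GPS.
  Lidar also has parents Camera, MapMatch.
Excluding nodes already adjacent to IMU (Camera, GPS, Lidar, MapMatch), the co-parent-only contribution is {}.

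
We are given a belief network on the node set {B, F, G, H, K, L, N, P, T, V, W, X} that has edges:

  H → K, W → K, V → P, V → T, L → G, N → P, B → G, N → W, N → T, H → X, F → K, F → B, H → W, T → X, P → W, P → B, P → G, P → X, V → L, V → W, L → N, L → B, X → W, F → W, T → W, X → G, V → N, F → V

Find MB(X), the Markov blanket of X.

Recall MB(v) = parents ∪ children ∪ spouses, where spouses are the other parents of v's children.
Children of X: G, W.
Pa(X) = {H, P, T}.
Parents of each child, excluding X:
  W: F, H, N, P, T, V
  G: B, L, P
Taking the union gives {B, F, G, H, L, N, P, T, V, W}.

{B, F, G, H, L, N, P, T, V, W}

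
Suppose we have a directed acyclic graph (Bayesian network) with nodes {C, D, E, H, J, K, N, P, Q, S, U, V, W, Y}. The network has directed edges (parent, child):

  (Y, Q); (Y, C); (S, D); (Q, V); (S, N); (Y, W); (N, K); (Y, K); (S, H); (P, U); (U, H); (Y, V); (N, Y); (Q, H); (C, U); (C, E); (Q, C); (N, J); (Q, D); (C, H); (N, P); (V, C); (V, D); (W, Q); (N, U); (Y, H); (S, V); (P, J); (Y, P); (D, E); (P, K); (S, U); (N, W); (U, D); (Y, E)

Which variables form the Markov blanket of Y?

{C, D, E, H, K, N, P, Q, S, U, V, W}

Recall MB(v) = parents ∪ children ∪ spouses, where spouses are the other parents of v's children.
Ch(Y) = {C, E, H, K, P, Q, V, W}.
Pa(Y) = {N}.
Other parents of Y's children:
  W: N
  Q: W
  V: Q, S
  C: Q, V
  P: N
  E: C, D
  H: C, Q, S, U
  K: N, P
So the Markov blanket of Y is {C, D, E, H, K, N, P, Q, S, U, V, W}.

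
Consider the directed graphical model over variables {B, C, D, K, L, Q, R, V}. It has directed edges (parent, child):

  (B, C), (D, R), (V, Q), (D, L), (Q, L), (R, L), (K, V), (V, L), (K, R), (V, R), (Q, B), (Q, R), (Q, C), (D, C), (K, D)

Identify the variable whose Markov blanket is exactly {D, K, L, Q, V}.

R

The target node must have every member of {D, K, L, Q, V} as a parent, child, or co-parent, and no others.
Parents of R: D, K, Q, V; children: L; co-parents: D, Q, V.
These exactly cover the given set, so the node is R.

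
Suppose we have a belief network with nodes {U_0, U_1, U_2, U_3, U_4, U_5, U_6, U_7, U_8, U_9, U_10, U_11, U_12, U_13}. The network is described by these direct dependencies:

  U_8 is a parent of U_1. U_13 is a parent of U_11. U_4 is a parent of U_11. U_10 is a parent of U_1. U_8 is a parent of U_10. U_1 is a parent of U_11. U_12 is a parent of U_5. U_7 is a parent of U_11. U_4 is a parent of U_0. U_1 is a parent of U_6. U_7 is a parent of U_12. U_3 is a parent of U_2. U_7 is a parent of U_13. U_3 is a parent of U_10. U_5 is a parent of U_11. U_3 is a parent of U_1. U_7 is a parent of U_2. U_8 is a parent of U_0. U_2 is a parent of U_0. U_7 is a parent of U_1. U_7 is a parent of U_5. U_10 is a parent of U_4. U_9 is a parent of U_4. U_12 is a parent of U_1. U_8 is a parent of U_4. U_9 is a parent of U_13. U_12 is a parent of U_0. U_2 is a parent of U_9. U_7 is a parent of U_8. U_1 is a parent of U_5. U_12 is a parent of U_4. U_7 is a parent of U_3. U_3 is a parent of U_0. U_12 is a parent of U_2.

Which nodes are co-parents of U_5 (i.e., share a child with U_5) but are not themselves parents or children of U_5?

{U_4, U_13}

Children of U_5: U_11.
  U_11: U_1, U_4, U_7, U_13
Excluding nodes already adjacent to U_5 (U_1, U_7, U_11, U_12), the co-parent-only contribution is {U_4, U_13}.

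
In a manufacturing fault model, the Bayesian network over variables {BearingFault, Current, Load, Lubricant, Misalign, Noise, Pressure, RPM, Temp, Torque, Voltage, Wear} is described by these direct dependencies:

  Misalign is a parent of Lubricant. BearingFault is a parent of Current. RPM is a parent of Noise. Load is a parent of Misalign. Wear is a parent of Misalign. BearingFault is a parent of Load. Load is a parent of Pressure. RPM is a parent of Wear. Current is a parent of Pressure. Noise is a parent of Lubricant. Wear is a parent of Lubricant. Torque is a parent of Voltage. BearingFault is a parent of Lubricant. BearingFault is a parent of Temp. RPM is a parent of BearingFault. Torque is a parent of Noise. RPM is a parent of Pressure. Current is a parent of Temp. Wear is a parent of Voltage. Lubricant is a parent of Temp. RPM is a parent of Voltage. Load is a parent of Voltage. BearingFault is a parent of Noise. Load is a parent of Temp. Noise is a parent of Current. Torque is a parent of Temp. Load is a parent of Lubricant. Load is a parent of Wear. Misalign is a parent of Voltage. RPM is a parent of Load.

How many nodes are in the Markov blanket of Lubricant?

By definition, MB(Lubricant) is built from Lubricant's parents, Lubricant's children, and the co-parents of Lubricant.
Children of Lubricant: Temp.
Pa(Lubricant) = {BearingFault, Load, Misalign, Noise, Wear}.
Parents of each child, excluding Lubricant:
  parents(Temp) \ {Lubricant} = {BearingFault, Current, Load, Torque}.
MB(Lubricant) = {BearingFault, Current, Load, Misalign, Noise, Temp, Torque, Wear}, which has 8 nodes.

8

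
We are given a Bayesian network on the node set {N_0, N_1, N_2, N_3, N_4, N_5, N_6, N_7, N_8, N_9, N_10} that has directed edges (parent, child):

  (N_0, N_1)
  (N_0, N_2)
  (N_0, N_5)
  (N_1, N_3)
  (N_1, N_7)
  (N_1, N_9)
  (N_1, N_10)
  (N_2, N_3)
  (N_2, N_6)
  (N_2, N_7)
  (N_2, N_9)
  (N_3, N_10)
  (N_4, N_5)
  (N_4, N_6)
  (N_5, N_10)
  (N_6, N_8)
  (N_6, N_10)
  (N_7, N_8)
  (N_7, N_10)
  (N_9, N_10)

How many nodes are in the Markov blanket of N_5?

N_5's parents: N_0, N_4.
N_5's children: N_10.
For each child, the remaining parents (spouses of N_5):
  N_10 also has parents N_1, N_3, N_6, N_7, N_9.
MB(N_5) = {N_0, N_1, N_3, N_4, N_6, N_7, N_9, N_10}, which has 8 nodes.

8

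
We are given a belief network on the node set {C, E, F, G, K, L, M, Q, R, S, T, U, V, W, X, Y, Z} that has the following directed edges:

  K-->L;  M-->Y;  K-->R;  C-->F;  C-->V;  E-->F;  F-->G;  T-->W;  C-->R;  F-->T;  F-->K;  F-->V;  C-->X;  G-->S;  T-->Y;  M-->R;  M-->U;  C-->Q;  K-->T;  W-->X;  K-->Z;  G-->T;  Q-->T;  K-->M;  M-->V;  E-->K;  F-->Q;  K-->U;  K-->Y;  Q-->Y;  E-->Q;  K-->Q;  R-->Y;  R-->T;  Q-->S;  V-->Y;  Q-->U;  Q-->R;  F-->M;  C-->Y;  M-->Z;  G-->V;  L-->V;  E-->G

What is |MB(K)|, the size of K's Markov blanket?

13

Parents of K: E, F.
Ch(K) = {L, M, Q, R, T, U, Y, Z}.
For each child, the remaining parents (spouses of K):
  L: no additional parents.
  M also has parent F.
  parents(Q) \ {K} = {C, E, F}.
  parents(R) \ {K} = {C, M, Q}.
  T's other parents are F, G, Q, R.
  U also has parents M, Q.
  parents(Y) \ {K} = {C, M, Q, R, T, V}.
  Z's other parent is M.
MB(K) = {C, E, F, G, L, M, Q, R, T, U, V, Y, Z}, which has 13 nodes.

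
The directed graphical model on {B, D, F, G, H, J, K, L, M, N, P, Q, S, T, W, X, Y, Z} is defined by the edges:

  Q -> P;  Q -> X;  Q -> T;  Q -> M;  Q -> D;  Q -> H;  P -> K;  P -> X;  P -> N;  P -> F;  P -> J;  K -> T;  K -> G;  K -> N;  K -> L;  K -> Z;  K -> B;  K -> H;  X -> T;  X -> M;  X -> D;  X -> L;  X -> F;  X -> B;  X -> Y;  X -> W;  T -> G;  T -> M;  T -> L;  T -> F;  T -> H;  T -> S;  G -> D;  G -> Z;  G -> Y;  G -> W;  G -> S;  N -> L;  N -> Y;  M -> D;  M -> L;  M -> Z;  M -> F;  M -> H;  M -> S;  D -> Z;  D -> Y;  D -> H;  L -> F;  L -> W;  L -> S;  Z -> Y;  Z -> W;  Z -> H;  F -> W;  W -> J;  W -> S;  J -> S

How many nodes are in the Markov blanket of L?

12

L's parents: K, M, N, T, X.
Children of L: F, S, W.
Other parents of L's children:
  F's other parents are M, P, T, X.
  W also has parents F, G, X, Z.
  S also has parents G, J, M, T, W.
MB(L) = {F, G, J, K, M, N, P, S, T, W, X, Z}, which has 12 nodes.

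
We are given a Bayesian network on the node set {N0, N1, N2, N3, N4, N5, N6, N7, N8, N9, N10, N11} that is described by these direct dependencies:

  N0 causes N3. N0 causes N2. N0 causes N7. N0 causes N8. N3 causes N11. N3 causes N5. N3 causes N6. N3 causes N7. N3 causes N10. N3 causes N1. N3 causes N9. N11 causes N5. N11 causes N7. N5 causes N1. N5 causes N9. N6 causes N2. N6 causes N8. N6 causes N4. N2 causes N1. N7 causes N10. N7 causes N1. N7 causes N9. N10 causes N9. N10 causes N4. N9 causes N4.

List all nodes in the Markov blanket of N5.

{N1, N2, N3, N7, N9, N10, N11}

The Markov blanket of a node is its parents, its children, and the other parents of its children.
Parents of N5: N3, N11.
N5 has children N1, N9.
Parents of each child, excluding N5:
  N1: N2, N3, N7
  N9: N3, N7, N10
MB(N5) = {N1, N2, N3, N7, N9, N10, N11}.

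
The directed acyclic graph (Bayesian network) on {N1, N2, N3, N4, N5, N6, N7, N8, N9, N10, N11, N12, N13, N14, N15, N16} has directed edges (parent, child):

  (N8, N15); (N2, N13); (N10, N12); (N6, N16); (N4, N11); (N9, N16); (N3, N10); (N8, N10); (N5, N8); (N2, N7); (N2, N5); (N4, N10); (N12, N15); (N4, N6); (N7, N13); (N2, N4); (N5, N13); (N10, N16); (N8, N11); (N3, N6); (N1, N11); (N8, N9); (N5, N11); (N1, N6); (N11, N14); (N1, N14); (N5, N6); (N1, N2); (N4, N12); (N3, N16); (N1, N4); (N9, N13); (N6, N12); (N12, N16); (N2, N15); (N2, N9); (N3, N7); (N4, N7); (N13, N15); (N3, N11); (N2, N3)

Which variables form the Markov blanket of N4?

A node's Markov blanket = Pa ∪ Ch ∪ (parents of Ch other than the node itself).
Parents of N4: N1, N2.
N4 has children N6, N7, N10, N11, N12.
Co-parents of N4 (other parents of its children):
  N6's other parents are N1, N3, N5.
  N7 also has parents N2, N3.
  N10 also has parents N3, N8.
  N11 also has parents N1, N3, N5, N8.
  parents(N12) \ {N4} = {N6, N10}.
MB(N4) = {N1, N2, N3, N5, N6, N7, N8, N10, N11, N12}.

{N1, N2, N3, N5, N6, N7, N8, N10, N11, N12}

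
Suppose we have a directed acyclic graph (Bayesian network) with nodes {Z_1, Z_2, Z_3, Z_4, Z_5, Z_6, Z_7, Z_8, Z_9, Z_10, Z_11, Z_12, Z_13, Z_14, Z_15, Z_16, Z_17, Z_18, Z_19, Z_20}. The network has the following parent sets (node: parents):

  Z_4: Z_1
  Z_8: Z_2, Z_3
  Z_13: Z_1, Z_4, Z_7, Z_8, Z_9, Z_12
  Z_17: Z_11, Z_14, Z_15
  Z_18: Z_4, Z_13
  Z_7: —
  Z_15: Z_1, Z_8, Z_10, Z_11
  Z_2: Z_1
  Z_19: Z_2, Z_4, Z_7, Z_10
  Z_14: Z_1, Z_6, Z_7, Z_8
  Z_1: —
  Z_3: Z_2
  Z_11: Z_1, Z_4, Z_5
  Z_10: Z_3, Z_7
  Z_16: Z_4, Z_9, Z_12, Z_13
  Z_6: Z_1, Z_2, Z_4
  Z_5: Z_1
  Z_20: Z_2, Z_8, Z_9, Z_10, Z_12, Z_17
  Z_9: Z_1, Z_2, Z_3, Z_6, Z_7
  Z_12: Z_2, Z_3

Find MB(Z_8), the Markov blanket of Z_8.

{Z_1, Z_2, Z_3, Z_4, Z_6, Z_7, Z_9, Z_10, Z_11, Z_12, Z_13, Z_14, Z_15, Z_17, Z_20}

Recall MB(v) = parents ∪ children ∪ spouses, where spouses are the other parents of v's children.
Z_8's parents: Z_2, Z_3.
Children of Z_8: Z_13, Z_14, Z_15, Z_20.
Co-parents of Z_8 (other parents of its children):
  Z_13's other parents are Z_1, Z_4, Z_7, Z_9, Z_12.
  Z_14's other parents are Z_1, Z_6, Z_7.
  Z_15 also has parents Z_1, Z_10, Z_11.
  Z_20 also has parents Z_2, Z_9, Z_10, Z_12, Z_17.
Taking the union gives {Z_1, Z_2, Z_3, Z_4, Z_6, Z_7, Z_9, Z_10, Z_11, Z_12, Z_13, Z_14, Z_15, Z_17, Z_20}.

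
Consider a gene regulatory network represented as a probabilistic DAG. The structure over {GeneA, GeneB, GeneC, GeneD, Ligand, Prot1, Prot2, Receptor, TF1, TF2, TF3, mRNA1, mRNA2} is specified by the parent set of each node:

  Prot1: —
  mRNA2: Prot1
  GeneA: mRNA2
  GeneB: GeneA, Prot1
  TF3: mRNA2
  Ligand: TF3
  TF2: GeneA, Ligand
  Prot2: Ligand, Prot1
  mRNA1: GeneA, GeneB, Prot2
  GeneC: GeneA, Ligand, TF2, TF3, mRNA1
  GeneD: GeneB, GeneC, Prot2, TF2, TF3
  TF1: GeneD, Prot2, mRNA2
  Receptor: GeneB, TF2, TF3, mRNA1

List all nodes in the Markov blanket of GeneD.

A node's Markov blanket = Pa ∪ Ch ∪ (parents of Ch other than the node itself).
Parents of GeneD: GeneB, GeneC, Prot2, TF2, TF3.
Children of GeneD: TF1.
Parents of each child, excluding GeneD:
  TF1 also has parents Prot2, mRNA2.
So the Markov blanket of GeneD is {GeneB, GeneC, Prot2, TF1, TF2, TF3, mRNA2}.

{GeneB, GeneC, Prot2, TF1, TF2, TF3, mRNA2}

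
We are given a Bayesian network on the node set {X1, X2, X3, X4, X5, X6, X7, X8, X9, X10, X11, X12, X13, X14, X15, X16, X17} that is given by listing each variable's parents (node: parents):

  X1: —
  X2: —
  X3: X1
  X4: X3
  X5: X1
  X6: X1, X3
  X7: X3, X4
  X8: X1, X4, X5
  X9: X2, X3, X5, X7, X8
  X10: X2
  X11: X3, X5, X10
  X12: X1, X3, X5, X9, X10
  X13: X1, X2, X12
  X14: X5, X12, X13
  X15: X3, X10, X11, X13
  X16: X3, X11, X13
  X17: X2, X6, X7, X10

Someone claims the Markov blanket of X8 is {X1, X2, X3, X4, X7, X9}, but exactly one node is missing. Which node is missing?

Recall MB(v) = parents ∪ children ∪ spouses, where spouses are the other parents of v's children.
X8's parents: X1, X4, X5.
X8 has child X9.
Other parents of X8's children:
  X9 also has parents X2, X3, X5, X7.
MB(X8) = {X1, X2, X3, X4, X5, X7, X9}.
Comparing with the claimed set, X5 is missing.

X5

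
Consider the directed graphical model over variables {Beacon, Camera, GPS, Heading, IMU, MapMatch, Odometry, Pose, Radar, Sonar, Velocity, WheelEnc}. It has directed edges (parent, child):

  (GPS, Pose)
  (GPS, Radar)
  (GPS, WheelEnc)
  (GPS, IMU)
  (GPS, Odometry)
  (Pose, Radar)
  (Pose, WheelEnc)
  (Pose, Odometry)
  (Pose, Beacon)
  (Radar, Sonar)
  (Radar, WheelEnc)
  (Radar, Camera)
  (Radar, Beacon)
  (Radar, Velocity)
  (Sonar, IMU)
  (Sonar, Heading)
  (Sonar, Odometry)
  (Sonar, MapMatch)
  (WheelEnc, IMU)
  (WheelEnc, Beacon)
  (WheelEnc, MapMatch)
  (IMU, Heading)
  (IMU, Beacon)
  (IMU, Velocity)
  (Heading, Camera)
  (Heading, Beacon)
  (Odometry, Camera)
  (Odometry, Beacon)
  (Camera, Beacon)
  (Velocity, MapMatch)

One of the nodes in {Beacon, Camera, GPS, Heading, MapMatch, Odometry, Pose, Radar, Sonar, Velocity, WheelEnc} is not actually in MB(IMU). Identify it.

MapMatch

Recall MB(v) = parents ∪ children ∪ spouses, where spouses are the other parents of v's children.
IMU has parents GPS, Sonar, WheelEnc.
Ch(IMU) = {Beacon, Heading, Velocity}.
Other parents of IMU's children:
  Heading's other parent is Sonar.
  parents(Beacon) \ {IMU} = {Camera, Heading, Odometry, Pose, Radar, WheelEnc}.
  parents(Velocity) \ {IMU} = {Radar}.
MB(IMU) = {Beacon, Camera, GPS, Heading, Odometry, Pose, Radar, Sonar, Velocity, WheelEnc}.
MapMatch is neither a parent, child, nor co-parent of IMU, so it does not belong.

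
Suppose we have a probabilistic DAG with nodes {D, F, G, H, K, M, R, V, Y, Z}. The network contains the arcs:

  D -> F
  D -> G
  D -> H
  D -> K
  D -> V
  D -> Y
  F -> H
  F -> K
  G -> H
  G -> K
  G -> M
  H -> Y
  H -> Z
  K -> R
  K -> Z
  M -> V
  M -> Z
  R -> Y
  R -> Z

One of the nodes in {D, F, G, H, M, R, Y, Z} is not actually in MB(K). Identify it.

Parents of K: D, F, G.
Children of K: R, Z.
Other parents of K's children:
  R: —
  Z: H, M, R
MB(K) = {D, F, G, H, M, R, Z}.
Y is neither a parent, child, nor co-parent of K, so it does not belong.

Y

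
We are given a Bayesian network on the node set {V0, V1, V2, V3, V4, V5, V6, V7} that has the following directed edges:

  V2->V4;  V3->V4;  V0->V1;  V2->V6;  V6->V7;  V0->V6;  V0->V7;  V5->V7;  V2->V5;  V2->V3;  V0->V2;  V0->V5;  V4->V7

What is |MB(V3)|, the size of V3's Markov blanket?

2

By definition, MB(V3) is built from V3's parents, V3's children, and the co-parents of V3.
Ch(V3) = {V4}.
Parents of V3: V2.
Other parents of V3's children:
  V4: V2
MB(V3) = {V2, V4}, which has 2 nodes.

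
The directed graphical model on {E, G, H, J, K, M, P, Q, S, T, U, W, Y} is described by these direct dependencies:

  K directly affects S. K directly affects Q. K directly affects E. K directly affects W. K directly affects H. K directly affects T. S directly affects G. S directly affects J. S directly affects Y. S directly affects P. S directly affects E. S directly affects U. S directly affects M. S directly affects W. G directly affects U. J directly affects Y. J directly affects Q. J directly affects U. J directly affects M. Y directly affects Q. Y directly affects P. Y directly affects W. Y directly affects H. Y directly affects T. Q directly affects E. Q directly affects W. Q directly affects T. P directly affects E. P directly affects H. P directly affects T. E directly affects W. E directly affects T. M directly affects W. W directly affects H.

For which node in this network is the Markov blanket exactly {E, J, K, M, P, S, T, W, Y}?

Q

The target node must have every member of {E, J, K, M, P, S, T, W, Y} as a parent, child, or co-parent, and no others.
Parents of Q: J, K, Y; children: E, T, W; co-parents: E, K, M, P, S, Y.
These exactly cover the given set, so the node is Q.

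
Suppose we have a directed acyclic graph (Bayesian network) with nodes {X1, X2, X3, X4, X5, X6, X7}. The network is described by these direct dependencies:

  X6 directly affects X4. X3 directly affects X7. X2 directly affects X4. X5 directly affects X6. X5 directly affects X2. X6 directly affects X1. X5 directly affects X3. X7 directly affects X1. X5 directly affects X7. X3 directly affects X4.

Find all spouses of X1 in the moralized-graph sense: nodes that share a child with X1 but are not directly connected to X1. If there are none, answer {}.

X1 has no children, so it has no co-parents. The set is empty.

{}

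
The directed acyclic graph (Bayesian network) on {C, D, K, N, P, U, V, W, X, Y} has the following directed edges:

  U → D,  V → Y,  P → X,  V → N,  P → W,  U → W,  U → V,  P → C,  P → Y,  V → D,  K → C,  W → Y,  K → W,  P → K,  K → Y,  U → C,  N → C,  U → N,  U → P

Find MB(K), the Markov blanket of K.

The Markov blanket of a node is its parents, its children, and the other parents of its children.
K's parents: P.
Ch(K) = {C, W, Y}.
Co-parents of K (other parents of its children):
  parents(W) \ {K} = {P, U}.
  C's other parents are N, P, U.
  Y's other parents are P, V, W.
So the Markov blanket of K is {C, N, P, U, V, W, Y}.

{C, N, P, U, V, W, Y}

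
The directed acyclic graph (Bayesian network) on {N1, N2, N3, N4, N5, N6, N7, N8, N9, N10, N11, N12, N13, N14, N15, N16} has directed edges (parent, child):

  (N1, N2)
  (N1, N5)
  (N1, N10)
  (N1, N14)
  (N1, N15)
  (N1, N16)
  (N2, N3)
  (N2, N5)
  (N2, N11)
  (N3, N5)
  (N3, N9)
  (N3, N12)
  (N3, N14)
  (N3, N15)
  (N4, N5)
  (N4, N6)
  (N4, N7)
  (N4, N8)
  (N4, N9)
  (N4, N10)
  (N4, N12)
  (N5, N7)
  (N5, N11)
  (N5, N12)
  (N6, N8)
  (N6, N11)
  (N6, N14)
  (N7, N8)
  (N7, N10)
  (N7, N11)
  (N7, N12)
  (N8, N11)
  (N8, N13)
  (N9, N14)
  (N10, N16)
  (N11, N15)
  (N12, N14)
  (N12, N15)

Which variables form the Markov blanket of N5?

Recall MB(v) = parents ∪ children ∪ spouses, where spouses are the other parents of v's children.
Pa(N5) = {N1, N2, N3, N4}.
Children of N5: N7, N11, N12.
For each child, the remaining parents (spouses of N5):
  N7's other parent is N4.
  N11 also has parents N2, N6, N7, N8.
  parents(N12) \ {N5} = {N3, N4, N7}.
MB(N5) = {N1, N2, N3, N4, N6, N7, N8, N11, N12}.

{N1, N2, N3, N4, N6, N7, N8, N11, N12}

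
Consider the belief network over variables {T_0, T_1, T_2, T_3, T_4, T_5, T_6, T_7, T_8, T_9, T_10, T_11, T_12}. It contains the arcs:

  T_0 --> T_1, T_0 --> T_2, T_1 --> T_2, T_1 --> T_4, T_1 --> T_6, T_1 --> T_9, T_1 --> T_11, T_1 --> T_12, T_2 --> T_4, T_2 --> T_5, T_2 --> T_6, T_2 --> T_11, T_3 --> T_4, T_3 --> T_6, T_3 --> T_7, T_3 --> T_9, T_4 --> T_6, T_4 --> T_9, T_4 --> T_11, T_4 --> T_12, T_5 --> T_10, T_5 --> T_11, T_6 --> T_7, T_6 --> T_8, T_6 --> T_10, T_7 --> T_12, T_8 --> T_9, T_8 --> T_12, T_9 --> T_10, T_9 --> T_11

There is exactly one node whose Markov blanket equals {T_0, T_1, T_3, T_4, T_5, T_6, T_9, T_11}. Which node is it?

T_2

The target node must have every member of {T_0, T_1, T_3, T_4, T_5, T_6, T_9, T_11} as a parent, child, or co-parent, and no others.
Parents of T_2: T_0, T_1; children: T_4, T_5, T_6, T_11; co-parents: T_1, T_3, T_4, T_5, T_9.
These exactly cover the given set, so the node is T_2.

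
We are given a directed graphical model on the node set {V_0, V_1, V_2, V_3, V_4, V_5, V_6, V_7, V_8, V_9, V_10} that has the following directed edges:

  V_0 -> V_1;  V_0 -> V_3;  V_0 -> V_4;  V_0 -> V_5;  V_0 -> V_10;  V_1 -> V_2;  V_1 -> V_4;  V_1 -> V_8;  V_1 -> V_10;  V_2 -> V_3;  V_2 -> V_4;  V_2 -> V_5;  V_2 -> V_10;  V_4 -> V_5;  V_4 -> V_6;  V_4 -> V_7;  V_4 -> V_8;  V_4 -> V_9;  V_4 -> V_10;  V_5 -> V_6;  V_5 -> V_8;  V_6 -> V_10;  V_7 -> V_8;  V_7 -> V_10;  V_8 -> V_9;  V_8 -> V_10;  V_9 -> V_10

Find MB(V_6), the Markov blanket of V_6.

A node's Markov blanket = Pa ∪ Ch ∪ (parents of Ch other than the node itself).
Pa(V_6) = {V_4, V_5}.
Children of V_6: V_10.
Co-parents of V_6 (other parents of its children):
  parents(V_10) \ {V_6} = {V_0, V_1, V_2, V_4, V_7, V_8, V_9}.
Taking the union gives {V_0, V_1, V_2, V_4, V_5, V_7, V_8, V_9, V_10}.

{V_0, V_1, V_2, V_4, V_5, V_7, V_8, V_9, V_10}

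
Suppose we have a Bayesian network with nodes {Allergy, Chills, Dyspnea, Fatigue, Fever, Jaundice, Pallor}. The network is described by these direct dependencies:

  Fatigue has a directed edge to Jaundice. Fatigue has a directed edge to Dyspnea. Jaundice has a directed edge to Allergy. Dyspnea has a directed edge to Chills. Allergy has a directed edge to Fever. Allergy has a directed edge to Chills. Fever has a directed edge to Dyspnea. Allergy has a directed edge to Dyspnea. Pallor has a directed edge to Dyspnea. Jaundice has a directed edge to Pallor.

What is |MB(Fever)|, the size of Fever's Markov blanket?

4

Children of Fever: Dyspnea.
Fever has parent Allergy.
Other parents of Fever's children:
  Dyspnea also has parents Allergy, Fatigue, Pallor.
MB(Fever) = {Allergy, Dyspnea, Fatigue, Pallor}, which has 4 nodes.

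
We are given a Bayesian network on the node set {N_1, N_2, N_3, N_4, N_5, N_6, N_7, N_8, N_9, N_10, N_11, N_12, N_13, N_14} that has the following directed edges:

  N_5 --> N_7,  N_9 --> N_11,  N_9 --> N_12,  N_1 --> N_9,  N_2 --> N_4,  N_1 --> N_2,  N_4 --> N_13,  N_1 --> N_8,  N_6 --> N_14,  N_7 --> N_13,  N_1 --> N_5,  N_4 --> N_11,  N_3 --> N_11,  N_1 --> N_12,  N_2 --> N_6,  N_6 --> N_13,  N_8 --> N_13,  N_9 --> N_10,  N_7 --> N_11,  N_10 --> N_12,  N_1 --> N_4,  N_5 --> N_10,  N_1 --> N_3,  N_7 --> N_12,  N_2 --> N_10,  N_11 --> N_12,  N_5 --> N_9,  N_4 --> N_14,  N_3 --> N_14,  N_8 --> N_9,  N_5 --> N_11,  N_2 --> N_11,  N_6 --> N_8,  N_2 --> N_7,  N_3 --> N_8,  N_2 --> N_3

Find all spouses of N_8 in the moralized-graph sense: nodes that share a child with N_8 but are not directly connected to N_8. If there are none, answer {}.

{N_4, N_5, N_7}

Children of N_8: N_9, N_13.
  N_9's other parents are N_1, N_5.
  N_13's other parents are N_4, N_6, N_7.
Excluding nodes already adjacent to N_8 (N_1, N_3, N_6, N_9, N_13), the co-parent-only contribution is {N_4, N_5, N_7}.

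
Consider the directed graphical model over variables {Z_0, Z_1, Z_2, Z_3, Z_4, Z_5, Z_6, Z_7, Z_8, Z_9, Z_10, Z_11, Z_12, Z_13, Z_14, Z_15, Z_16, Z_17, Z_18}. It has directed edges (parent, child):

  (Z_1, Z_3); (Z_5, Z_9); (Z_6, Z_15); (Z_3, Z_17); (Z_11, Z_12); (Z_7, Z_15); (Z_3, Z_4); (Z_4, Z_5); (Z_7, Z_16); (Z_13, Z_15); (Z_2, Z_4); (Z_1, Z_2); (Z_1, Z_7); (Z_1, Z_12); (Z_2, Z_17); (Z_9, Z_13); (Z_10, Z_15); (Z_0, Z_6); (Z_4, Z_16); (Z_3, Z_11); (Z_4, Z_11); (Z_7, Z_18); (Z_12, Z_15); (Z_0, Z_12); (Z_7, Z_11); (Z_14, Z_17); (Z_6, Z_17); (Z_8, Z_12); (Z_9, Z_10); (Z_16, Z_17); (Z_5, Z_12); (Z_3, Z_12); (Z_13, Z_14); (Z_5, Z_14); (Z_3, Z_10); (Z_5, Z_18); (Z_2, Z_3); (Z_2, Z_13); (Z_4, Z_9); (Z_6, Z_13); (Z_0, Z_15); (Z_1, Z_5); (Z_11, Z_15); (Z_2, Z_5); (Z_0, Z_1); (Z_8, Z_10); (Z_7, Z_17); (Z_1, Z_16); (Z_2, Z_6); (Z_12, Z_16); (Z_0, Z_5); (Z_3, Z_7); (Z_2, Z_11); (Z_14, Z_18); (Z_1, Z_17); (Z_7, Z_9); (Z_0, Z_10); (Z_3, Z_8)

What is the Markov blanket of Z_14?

{Z_1, Z_2, Z_3, Z_5, Z_6, Z_7, Z_13, Z_16, Z_17, Z_18}

The Markov blanket of a node is its parents, its children, and the other parents of its children.
Children of Z_14: Z_17, Z_18.
Z_14 has parents Z_5, Z_13.
Co-parents of Z_14 (other parents of its children):
  Z_17: Z_1, Z_2, Z_3, Z_6, Z_7, Z_16
  Z_18: Z_5, Z_7
MB(Z_14) = {Z_1, Z_2, Z_3, Z_5, Z_6, Z_7, Z_13, Z_16, Z_17, Z_18}.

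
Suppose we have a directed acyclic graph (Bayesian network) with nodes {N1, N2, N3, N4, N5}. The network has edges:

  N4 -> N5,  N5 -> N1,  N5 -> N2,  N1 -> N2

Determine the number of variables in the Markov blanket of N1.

The Markov blanket of a node is its parents, its children, and the other parents of its children.
Pa(N1) = {N5}.
Children of N1: N2.
Parents of each child, excluding N1:
  N2: N5
MB(N1) = {N2, N5}, which has 2 nodes.

2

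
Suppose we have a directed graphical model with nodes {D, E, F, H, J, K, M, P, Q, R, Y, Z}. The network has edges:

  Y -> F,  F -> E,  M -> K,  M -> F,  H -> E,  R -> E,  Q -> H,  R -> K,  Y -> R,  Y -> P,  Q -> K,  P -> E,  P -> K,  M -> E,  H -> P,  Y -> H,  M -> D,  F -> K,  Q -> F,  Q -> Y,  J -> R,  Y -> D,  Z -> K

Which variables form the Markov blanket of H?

{E, F, M, P, Q, R, Y}

H has parents Q, Y.
H has children E, P.
For each child, the remaining parents (spouses of H):
  P: Y
  E: F, M, P, R
MB(H) = {E, F, M, P, Q, R, Y}.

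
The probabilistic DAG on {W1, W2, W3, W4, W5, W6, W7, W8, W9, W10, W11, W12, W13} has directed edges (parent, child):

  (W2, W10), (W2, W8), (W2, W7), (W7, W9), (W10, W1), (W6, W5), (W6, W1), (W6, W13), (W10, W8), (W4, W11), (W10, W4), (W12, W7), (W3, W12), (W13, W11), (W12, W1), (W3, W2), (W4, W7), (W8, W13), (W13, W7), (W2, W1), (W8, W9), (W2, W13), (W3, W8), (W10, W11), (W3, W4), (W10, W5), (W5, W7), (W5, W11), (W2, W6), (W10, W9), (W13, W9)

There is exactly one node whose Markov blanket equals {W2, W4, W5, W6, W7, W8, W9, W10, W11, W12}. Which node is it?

The target node must have every member of {W2, W4, W5, W6, W7, W8, W9, W10, W11, W12} as a parent, child, or co-parent, and no others.
Parents of W13: W2, W6, W8; children: W7, W9, W11; co-parents: W2, W4, W5, W7, W8, W10, W12.
These exactly cover the given set, so the node is W13.

W13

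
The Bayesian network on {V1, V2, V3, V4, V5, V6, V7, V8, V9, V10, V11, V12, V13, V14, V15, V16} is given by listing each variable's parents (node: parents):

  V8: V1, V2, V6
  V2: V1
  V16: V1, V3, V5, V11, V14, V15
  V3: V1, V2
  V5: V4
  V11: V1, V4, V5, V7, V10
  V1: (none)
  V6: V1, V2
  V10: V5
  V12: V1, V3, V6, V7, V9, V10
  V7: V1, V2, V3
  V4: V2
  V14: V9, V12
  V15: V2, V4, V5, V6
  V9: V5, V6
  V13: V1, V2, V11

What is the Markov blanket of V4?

{V1, V2, V5, V6, V7, V10, V11, V15}

The Markov blanket of a node is its parents, its children, and the other parents of its children.
Pa(V4) = {V2}.
V4's children: V5, V11, V15.
For each child, the remaining parents (spouses of V4):
  V5: no additional parents.
  V11 also has parents V1, V5, V7, V10.
  parents(V15) \ {V4} = {V2, V5, V6}.
Union: {V2} ∪ {V5, V11, V15} ∪ {V1, V2, V5, V6, V7, V10} = {V1, V2, V5, V6, V7, V10, V11, V15}.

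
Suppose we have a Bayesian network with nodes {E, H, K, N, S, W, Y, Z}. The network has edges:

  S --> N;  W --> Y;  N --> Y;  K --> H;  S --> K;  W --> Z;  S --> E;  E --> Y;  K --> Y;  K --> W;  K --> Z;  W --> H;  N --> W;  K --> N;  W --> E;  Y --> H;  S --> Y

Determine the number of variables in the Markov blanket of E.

5

E has parents S, W.
Ch(E) = {Y}.
Parents of each child, excluding E:
  Y: K, N, S, W
MB(E) = {K, N, S, W, Y}, which has 5 nodes.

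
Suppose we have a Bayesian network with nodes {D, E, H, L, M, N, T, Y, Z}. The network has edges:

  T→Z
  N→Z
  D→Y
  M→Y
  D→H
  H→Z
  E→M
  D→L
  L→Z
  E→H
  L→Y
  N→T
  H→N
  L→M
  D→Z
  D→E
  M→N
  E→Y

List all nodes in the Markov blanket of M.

{D, E, H, L, N, Y}

M has parents E, L.
M's children: N, Y.
Co-parents of M (other parents of its children):
  N: H
  Y: D, E, L
Taking the union gives {D, E, H, L, N, Y}.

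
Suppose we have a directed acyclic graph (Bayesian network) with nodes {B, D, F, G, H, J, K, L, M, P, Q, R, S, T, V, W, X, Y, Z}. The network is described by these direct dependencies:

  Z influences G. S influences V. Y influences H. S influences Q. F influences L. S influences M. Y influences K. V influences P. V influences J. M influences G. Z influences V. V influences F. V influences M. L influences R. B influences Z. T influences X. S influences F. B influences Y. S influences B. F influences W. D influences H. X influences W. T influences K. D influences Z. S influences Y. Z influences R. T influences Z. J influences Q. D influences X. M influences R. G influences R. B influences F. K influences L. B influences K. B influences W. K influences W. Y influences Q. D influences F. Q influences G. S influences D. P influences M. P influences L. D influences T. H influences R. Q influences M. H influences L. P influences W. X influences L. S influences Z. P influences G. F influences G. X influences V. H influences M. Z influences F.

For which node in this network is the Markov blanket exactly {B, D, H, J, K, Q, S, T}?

The target node must have every member of {B, D, H, J, K, Q, S, T} as a parent, child, or co-parent, and no others.
Parents of Y: B, S; children: H, K, Q; co-parents: B, D, J, S, T.
These exactly cover the given set, so the node is Y.

Y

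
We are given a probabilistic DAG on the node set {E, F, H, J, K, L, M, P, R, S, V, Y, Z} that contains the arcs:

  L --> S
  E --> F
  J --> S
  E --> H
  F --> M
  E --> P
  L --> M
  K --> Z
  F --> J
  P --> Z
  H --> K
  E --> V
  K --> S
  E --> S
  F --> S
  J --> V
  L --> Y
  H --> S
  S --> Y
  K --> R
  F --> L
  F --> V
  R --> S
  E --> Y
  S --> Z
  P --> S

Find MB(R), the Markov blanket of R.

R has parent K.
R's children: S.
Other parents of R's children:
  S: E, F, H, J, K, L, P
Union: {K} ∪ {S} ∪ {E, F, H, J, K, L, P} = {E, F, H, J, K, L, P, S}.

{E, F, H, J, K, L, P, S}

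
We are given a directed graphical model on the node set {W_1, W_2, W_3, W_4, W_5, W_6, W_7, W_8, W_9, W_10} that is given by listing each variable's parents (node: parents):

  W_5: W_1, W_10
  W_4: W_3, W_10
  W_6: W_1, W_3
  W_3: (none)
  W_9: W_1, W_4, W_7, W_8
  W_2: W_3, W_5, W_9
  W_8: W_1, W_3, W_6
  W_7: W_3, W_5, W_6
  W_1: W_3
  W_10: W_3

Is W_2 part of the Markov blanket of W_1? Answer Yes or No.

No

Parents of W_1: W_3.
Children of W_1: W_5, W_6, W_8, W_9.
Other parents of W_1's children:
  W_5: W_10
  W_6: W_3
  W_8: W_3, W_6
  W_9: W_4, W_7, W_8
MB(W_1) = {W_3, W_4, W_5, W_6, W_7, W_8, W_9, W_10}; W_2 is not in this set.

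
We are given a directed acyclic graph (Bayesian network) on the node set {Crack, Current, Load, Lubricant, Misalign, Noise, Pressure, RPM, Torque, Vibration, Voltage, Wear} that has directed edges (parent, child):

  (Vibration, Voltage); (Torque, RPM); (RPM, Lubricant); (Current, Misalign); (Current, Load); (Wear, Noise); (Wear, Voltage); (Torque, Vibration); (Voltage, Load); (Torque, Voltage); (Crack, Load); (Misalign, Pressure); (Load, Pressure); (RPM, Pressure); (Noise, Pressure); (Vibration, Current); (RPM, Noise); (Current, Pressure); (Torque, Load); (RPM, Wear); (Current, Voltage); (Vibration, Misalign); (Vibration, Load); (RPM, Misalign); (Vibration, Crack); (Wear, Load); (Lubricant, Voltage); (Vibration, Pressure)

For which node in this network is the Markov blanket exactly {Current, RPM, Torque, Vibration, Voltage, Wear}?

The target node must have every member of {Current, RPM, Torque, Vibration, Voltage, Wear} as a parent, child, or co-parent, and no others.
Parents of Lubricant: RPM; children: Voltage; co-parents: Current, Torque, Vibration, Wear.
These exactly cover the given set, so the node is Lubricant.

Lubricant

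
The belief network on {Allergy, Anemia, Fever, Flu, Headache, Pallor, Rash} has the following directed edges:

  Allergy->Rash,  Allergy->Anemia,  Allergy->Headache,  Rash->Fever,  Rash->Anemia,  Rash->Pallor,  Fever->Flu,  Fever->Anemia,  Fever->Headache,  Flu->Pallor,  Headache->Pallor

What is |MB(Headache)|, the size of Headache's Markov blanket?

5

Parents of Headache: Allergy, Fever.
Headache's children: Pallor.
Co-parents of Headache (other parents of its children):
  Pallor: Flu, Rash
MB(Headache) = {Allergy, Fever, Flu, Pallor, Rash}, which has 5 nodes.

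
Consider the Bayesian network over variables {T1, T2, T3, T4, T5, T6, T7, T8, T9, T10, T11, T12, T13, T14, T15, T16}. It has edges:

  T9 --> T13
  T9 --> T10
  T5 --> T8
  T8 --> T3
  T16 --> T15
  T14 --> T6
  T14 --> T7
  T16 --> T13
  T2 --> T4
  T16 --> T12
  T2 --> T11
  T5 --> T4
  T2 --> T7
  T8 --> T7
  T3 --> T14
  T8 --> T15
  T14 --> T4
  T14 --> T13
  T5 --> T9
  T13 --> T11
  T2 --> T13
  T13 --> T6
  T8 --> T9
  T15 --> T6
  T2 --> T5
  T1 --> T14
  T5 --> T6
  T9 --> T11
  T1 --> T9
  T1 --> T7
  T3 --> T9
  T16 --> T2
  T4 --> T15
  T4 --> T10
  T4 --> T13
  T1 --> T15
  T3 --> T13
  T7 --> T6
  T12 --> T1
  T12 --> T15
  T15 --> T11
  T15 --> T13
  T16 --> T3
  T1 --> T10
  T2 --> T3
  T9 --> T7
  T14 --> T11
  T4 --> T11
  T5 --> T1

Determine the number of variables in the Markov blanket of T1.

T1 has children T7, T9, T10, T14, T15.
Parents of T1: T5, T12.
Co-parents of T1 (other parents of its children):
  T14 also has parent T3.
  T9 also has parents T3, T5, T8.
  T7's other parents are T2, T8, T9, T14.
  parents(T15) \ {T1} = {T4, T8, T12, T16}.
  parents(T10) \ {T1} = {T4, T9}.
MB(T1) = {T2, T3, T4, T5, T7, T8, T9, T10, T12, T14, T15, T16}, which has 12 nodes.

12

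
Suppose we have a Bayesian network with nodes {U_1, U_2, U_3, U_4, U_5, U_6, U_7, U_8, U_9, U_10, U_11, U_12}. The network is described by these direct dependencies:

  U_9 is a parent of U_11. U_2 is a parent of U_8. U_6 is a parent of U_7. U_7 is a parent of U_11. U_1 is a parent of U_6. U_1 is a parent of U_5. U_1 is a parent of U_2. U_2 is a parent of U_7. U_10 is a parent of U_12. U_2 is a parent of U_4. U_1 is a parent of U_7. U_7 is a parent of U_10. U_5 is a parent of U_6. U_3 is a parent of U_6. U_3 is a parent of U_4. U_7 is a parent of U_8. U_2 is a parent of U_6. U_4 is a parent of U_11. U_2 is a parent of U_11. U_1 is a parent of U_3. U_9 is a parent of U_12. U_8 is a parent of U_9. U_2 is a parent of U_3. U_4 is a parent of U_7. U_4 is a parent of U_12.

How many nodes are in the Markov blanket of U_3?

U_3's children: U_4, U_6.
Parents of U_3: U_1, U_2.
Parents of each child, excluding U_3:
  U_4: U_2
  U_6: U_1, U_2, U_5
MB(U_3) = {U_1, U_2, U_4, U_5, U_6}, which has 5 nodes.

5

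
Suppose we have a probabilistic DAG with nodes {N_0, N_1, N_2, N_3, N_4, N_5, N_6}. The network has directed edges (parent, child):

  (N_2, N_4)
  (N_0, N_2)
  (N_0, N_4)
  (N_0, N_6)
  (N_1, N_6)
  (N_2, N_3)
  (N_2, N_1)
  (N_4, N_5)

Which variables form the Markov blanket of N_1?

Children of N_1: N_6.
Parents of N_1: N_2.
Co-parents of N_1 (other parents of its children):
  N_6: N_0
Union: {N_2} ∪ {N_6} ∪ {N_0} = {N_0, N_2, N_6}.

{N_0, N_2, N_6}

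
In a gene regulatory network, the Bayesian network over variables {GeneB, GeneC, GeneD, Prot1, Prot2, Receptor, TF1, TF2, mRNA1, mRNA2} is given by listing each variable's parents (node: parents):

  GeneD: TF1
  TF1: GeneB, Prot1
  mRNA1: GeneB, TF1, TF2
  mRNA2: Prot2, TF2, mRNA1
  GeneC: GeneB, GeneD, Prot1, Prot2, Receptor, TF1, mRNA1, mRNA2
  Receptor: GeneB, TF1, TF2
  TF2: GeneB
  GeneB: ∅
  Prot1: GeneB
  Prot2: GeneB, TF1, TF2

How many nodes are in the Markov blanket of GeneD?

8

By definition, MB(GeneD) is built from GeneD's parents, GeneD's children, and the co-parents of GeneD.
GeneD has parent TF1.
Children of GeneD: GeneC.
For each child, the remaining parents (spouses of GeneD):
  GeneC: GeneB, Prot1, Prot2, Receptor, TF1, mRNA1, mRNA2
MB(GeneD) = {GeneB, GeneC, Prot1, Prot2, Receptor, TF1, mRNA1, mRNA2}, which has 8 nodes.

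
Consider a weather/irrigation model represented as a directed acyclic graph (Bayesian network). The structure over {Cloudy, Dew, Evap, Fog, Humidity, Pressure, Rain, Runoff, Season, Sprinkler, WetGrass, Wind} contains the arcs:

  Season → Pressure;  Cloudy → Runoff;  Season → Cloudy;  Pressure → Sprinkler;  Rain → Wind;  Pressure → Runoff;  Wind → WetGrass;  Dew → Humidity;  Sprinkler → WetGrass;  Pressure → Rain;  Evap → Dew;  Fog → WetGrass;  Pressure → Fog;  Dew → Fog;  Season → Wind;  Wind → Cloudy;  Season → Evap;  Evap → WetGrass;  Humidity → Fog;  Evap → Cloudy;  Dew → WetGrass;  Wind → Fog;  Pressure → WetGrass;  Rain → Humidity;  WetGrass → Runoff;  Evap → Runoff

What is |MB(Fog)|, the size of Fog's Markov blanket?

7

The Markov blanket of a node is its parents, its children, and the other parents of its children.
Parents of Fog: Dew, Humidity, Pressure, Wind.
Ch(Fog) = {WetGrass}.
Other parents of Fog's children:
  WetGrass's other parents are Dew, Evap, Pressure, Sprinkler, Wind.
MB(Fog) = {Dew, Evap, Humidity, Pressure, Sprinkler, WetGrass, Wind}, which has 7 nodes.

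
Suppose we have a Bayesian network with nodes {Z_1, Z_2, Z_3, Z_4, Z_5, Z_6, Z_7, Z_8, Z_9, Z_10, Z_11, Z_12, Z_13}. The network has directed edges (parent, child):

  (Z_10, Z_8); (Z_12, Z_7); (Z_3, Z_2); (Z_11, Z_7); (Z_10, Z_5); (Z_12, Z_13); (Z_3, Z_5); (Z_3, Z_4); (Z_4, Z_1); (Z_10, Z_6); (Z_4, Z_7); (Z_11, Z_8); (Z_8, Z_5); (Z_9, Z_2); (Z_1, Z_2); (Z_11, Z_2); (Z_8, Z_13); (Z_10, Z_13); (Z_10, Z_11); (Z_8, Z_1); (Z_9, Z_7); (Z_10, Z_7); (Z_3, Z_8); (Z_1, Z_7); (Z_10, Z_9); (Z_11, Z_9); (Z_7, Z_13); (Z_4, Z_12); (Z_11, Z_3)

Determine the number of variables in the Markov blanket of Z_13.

4

Z_13 has no children.
Parents of Z_13: Z_7, Z_8, Z_10, Z_12.
Z_13 has no children, so there are no co-parents.
MB(Z_13) = {Z_7, Z_8, Z_10, Z_12}, which has 4 nodes.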